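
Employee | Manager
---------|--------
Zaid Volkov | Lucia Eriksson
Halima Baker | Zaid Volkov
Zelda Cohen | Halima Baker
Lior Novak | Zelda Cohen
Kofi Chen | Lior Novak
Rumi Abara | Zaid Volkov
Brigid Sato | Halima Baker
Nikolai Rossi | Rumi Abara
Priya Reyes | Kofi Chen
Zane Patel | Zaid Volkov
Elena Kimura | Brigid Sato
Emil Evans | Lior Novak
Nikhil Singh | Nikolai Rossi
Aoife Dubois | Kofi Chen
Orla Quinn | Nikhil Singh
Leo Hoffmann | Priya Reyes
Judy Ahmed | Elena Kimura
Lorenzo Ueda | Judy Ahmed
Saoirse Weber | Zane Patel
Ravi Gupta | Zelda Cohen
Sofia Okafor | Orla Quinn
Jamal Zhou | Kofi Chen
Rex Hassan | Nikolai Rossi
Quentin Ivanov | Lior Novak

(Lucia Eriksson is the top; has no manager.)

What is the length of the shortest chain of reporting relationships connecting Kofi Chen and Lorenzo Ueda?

Kofi Chen is 3 levels below Halima Baker, and Lorenzo Ueda is 4 levels below Halima Baker (their lowest common manager). The shortest path runs up from Kofi Chen to Halima Baker and back down to Lorenzo Ueda: 3 + 4 = 7 links.

7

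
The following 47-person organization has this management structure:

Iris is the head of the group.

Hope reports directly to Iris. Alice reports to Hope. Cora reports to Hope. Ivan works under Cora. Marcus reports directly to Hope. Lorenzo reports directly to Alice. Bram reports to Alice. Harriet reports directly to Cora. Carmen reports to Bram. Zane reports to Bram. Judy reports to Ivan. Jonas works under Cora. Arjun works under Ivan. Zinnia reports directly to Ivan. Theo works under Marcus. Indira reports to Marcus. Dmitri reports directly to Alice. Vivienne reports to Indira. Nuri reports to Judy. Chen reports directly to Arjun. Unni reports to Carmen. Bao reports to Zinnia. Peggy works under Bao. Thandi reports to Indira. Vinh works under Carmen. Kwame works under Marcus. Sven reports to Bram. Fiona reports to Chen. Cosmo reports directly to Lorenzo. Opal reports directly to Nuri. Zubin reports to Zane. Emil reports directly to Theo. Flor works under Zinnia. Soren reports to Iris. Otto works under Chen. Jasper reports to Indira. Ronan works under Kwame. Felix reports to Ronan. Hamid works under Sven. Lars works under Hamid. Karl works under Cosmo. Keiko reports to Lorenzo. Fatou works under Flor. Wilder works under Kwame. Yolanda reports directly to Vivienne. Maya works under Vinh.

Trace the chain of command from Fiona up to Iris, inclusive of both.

Fiona -> Chen -> Arjun -> Ivan -> Cora -> Hope -> Iris

Fiona reports to Chen. Chen reports to Arjun. Arjun reports to Ivan. Ivan reports to Cora. Cora reports to Hope. Hope reports to Iris. Iris is at the top.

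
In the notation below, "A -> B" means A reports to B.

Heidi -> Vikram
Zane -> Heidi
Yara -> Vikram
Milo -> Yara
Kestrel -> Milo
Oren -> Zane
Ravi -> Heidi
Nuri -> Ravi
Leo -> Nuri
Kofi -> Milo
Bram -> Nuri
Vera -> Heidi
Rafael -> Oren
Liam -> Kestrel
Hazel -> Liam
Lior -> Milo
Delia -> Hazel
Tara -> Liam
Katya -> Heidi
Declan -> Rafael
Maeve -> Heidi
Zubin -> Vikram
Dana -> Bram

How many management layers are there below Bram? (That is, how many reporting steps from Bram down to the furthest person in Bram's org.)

1

The longest chain under Bram runs Bram → Dana, which is 1 level below Bram.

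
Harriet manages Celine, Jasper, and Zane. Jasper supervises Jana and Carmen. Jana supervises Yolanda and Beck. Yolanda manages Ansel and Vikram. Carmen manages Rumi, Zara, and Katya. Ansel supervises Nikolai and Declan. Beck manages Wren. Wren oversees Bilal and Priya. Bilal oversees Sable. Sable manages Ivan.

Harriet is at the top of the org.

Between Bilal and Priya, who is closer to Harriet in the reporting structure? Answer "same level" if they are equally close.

Both Bilal and Priya are 5 levels below Harriet.

same level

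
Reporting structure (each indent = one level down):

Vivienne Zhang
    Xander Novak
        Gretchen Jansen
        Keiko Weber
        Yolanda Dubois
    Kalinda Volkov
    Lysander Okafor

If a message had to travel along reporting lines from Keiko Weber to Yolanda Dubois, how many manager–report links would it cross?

Keiko Weber is 1 level below Xander Novak, and Yolanda Dubois is 1 level below Xander Novak (their lowest common manager). The shortest path runs up from Keiko Weber to Xander Novak and back down to Yolanda Dubois: 1 + 1 = 2 links.

2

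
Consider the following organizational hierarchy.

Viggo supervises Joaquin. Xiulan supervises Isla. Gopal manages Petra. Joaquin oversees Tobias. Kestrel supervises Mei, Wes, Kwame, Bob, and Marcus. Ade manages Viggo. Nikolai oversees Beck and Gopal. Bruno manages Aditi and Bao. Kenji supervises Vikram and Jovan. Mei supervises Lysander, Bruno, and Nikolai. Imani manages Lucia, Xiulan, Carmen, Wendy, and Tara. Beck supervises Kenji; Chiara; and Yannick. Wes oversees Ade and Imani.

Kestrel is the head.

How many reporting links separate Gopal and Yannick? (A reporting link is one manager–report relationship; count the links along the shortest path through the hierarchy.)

Gopal is 1 level below Nikolai, and Yannick is 2 levels below Nikolai (their lowest common manager). The shortest path runs up from Gopal to Nikolai and back down to Yannick: 1 + 2 = 3 links.

3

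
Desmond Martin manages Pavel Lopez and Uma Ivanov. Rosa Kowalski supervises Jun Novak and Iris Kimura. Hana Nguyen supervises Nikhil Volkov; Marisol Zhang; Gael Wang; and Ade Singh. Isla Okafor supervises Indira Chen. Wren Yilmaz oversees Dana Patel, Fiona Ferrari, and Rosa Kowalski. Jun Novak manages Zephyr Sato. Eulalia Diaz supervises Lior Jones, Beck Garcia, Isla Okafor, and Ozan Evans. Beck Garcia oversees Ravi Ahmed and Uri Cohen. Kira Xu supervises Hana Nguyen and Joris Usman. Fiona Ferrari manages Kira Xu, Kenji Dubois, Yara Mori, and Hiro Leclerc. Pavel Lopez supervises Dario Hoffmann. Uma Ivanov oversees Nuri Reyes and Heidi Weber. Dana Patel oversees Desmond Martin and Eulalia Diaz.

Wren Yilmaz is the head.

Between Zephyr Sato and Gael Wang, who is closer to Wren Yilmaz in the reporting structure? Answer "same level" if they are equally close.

Zephyr Sato

Zephyr Sato is 3 levels below Wren Yilmaz; Gael Wang is 4. Zephyr Sato is higher.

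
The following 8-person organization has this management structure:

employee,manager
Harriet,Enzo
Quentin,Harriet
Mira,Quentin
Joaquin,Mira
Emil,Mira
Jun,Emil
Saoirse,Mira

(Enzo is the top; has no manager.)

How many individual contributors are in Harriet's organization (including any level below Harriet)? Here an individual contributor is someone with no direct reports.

The people in Harriet's organization with no one reporting to them are Saoirse, Jun, Joaquin. That is 3.

3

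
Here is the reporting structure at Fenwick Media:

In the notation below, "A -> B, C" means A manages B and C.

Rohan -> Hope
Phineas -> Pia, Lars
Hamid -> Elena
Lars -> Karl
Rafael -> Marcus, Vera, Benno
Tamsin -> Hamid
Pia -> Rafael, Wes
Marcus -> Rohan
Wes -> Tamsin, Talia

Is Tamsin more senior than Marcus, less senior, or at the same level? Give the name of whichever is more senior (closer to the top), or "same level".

Both Tamsin and Marcus are 3 levels below Phineas.

same level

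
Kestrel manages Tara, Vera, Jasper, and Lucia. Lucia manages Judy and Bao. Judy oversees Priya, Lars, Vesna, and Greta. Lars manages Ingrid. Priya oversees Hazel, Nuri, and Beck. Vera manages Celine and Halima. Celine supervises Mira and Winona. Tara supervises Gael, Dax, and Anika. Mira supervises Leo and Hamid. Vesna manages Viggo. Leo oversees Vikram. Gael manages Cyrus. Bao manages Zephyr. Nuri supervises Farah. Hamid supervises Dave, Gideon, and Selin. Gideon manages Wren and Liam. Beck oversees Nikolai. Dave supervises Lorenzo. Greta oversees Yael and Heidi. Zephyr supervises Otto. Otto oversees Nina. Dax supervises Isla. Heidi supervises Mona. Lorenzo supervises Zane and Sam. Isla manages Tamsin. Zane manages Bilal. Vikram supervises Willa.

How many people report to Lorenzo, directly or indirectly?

3

Lorenzo directly manages Zane, Sam. Under Zane: Bilal (1). Sam has no reports. So Lorenzo's organization is 2 direct reports plus everyone under them: 2 + 1 = 3.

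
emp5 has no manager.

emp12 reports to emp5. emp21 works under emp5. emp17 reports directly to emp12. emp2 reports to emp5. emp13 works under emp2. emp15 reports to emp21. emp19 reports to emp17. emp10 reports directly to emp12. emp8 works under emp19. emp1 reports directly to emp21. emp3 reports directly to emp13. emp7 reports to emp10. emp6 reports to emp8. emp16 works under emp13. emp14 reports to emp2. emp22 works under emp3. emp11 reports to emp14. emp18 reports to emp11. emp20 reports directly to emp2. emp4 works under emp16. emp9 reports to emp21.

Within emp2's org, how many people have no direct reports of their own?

The people in emp2's organization with no one reporting to them are emp20, emp18, emp4, emp22. That is 4.

4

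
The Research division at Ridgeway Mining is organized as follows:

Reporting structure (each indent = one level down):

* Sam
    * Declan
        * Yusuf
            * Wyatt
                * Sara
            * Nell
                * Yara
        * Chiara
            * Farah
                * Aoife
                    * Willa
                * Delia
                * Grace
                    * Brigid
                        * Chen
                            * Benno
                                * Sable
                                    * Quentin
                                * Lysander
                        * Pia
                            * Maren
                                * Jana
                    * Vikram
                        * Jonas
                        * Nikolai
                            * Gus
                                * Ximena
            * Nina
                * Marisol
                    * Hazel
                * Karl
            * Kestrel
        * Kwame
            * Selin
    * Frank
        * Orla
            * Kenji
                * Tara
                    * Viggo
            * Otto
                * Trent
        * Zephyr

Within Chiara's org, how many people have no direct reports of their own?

The people in Chiara's organization with no one reporting to them are Kestrel, Karl, Hazel, Ximena, Jonas, Jana, Lysander, Quentin, Delia, Willa. That is 10.

10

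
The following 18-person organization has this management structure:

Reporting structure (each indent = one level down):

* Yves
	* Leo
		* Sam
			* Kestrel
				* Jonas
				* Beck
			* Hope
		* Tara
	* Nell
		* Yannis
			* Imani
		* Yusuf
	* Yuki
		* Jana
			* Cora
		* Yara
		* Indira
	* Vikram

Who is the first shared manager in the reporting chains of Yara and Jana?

Yuki

Yara's chain of managers is Yuki, Yves. Jana's chain of managers is Yuki, Yves. The first manager that appears in both chains is Yuki.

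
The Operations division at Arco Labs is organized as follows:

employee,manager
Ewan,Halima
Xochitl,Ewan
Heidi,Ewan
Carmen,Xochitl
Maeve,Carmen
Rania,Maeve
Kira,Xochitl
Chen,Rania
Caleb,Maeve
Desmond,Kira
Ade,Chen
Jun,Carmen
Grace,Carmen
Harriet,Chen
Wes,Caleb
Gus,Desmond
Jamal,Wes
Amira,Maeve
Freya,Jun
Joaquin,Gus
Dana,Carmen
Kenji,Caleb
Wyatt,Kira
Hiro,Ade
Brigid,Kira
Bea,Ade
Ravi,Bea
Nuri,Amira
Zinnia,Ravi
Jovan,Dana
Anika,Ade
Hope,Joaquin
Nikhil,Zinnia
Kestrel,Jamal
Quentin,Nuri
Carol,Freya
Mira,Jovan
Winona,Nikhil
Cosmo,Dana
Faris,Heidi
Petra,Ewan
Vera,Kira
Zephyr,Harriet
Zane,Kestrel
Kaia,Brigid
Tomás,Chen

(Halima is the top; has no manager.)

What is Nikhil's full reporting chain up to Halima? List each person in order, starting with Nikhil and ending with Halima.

Nikhil -> Zinnia -> Ravi -> Bea -> Ade -> Chen -> Rania -> Maeve -> Carmen -> Xochitl -> Ewan -> Halima

Nikhil reports to Zinnia. Zinnia reports to Ravi. Ravi reports to Bea. Bea reports to Ade. Ade reports to Chen. Chen reports to Rania. Rania reports to Maeve. Maeve reports to Carmen. Carmen reports to Xochitl. Xochitl reports to Ewan. Ewan reports to Halima. Halima is at the top.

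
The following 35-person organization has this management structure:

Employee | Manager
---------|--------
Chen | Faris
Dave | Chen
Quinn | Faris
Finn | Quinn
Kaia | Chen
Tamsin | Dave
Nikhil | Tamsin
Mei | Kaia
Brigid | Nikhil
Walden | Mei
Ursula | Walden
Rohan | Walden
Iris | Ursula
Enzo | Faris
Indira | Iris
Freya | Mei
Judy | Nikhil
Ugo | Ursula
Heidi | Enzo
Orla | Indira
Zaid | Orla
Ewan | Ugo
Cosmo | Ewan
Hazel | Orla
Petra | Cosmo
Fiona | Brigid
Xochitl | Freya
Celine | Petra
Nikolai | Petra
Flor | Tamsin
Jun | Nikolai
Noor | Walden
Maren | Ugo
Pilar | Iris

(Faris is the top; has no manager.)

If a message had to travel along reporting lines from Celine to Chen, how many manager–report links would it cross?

9

Celine is in Chen's organization: the chain from Celine up to Chen is Celine → Petra → Cosmo → Ewan → Ugo → Ursula → Walden → Mei → Kaia → Chen, which is 9 links.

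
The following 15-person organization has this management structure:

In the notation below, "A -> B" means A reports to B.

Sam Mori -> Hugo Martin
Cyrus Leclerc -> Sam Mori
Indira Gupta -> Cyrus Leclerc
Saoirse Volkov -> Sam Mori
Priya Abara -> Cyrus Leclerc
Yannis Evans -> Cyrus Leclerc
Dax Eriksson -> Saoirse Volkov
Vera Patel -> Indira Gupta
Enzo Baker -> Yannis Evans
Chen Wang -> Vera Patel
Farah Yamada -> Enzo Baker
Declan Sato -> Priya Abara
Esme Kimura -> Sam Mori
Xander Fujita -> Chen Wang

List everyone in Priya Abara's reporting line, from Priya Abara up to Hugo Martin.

Priya Abara reports to Cyrus Leclerc. Cyrus Leclerc reports to Sam Mori. Sam Mori reports to Hugo Martin. Hugo Martin is at the top.

Priya Abara -> Cyrus Leclerc -> Sam Mori -> Hugo Martin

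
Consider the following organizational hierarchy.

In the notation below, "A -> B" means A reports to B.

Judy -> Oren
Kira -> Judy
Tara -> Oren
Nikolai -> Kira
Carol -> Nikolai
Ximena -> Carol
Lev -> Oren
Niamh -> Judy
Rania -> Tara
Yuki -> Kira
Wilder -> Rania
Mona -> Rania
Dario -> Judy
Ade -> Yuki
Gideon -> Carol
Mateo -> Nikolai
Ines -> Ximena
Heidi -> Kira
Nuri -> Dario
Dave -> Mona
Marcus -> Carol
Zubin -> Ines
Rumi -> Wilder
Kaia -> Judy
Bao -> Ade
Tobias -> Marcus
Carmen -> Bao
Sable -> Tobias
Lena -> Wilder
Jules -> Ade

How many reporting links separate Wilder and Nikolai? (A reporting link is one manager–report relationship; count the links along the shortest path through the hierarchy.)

Wilder is 3 levels below Oren, and Nikolai is 3 levels below Oren (their lowest common manager). The shortest path runs up from Wilder to Oren and back down to Nikolai: 3 + 3 = 6 links.

6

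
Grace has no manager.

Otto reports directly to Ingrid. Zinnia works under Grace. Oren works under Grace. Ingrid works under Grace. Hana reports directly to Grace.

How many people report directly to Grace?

Grace directly manages Hana, Zinnia, Ingrid, Oren. That is 4 direct reports.

4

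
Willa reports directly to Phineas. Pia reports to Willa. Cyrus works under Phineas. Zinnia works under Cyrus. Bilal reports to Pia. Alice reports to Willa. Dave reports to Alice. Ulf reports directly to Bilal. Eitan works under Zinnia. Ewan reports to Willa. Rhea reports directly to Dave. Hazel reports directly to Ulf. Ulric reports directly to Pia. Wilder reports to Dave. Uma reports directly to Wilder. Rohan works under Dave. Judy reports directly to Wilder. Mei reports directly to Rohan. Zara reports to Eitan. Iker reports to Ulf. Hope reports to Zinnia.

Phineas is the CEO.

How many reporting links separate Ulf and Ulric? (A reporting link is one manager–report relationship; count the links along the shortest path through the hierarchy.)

Ulf is 2 levels below Pia, and Ulric is 1 level below Pia (their lowest common manager). The shortest path runs up from Ulf to Pia and back down to Ulric: 2 + 1 = 3 links.

3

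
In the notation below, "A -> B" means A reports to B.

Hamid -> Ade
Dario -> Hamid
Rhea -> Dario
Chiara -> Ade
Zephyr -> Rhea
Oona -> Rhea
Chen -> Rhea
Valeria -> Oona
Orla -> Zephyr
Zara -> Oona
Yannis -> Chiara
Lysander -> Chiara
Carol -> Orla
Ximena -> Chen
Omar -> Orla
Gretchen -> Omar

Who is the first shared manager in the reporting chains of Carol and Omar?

Orla

Carol's chain of managers is Orla, Zephyr, Rhea, Dario, Hamid, Ade. Omar's chain of managers is Orla, Zephyr, Rhea, Dario, Hamid, Ade. The first manager that appears in both chains is Orla.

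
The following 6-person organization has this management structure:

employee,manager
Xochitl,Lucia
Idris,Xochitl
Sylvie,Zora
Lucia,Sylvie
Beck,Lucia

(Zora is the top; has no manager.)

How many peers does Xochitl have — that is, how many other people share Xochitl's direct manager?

Xochitl reports to Lucia. Lucia's other direct reports are Beck — 1 peer.

1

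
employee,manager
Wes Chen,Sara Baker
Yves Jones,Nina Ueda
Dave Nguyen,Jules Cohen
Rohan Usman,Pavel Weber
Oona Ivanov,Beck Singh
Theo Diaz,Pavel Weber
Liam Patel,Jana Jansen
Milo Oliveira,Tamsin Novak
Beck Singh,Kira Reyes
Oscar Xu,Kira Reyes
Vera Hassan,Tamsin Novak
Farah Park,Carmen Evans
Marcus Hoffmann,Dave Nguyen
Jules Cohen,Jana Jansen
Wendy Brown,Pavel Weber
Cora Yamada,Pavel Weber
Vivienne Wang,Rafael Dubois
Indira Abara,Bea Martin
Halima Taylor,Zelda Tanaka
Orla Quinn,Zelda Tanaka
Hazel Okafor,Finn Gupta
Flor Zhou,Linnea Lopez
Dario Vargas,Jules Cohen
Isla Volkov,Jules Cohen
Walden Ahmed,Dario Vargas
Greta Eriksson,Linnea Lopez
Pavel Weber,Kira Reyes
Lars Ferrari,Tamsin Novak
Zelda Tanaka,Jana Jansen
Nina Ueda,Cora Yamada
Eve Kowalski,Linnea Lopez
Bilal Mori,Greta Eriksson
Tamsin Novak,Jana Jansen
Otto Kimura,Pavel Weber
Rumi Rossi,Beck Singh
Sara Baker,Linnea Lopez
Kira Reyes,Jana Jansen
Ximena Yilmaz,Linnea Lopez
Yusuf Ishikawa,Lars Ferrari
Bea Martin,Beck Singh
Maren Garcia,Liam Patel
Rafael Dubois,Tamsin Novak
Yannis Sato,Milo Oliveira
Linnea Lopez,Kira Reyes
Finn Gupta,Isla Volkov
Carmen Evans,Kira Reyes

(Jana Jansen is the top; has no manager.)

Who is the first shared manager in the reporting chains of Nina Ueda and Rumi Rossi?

Nina Ueda's chain of managers is Cora Yamada, Pavel Weber, Kira Reyes, Jana Jansen. Rumi Rossi's chain of managers is Beck Singh, Kira Reyes, Jana Jansen. The first manager that appears in both chains is Kira Reyes.

Kira Reyes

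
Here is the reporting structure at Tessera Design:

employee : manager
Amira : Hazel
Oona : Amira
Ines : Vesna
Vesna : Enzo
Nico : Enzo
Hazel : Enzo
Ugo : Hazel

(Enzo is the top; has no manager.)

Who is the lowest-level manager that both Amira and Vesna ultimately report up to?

Amira's chain of managers is Hazel, Enzo. Vesna's chain of managers is Enzo. The first manager that appears in both chains is Enzo.

Enzo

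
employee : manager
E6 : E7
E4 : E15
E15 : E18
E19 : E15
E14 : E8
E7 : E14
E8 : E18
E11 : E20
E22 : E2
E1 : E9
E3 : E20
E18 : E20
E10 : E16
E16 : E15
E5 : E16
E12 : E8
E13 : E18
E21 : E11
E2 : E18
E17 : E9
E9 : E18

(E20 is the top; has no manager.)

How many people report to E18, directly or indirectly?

17

E18 directly manages E8, E15, E2, E9, E13. Under E8: E12, E14, E7, E6 (4). Under E15: E16, E10, E5, E19, E4 (5). Under E2: E22 (1). Under E9: E17, E1 (2). E13 has no reports. So E18's organization is 5 direct reports plus everyone under them: 5 + 6 + 2 + 3 + 1 = 17.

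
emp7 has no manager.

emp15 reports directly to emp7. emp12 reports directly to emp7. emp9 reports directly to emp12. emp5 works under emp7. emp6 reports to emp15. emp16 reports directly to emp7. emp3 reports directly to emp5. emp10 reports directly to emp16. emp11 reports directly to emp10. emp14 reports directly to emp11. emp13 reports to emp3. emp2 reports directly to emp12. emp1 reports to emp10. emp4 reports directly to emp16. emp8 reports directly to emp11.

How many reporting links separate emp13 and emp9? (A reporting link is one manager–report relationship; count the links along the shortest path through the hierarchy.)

emp13 is 3 levels below emp7, and emp9 is 2 levels below emp7 (their lowest common manager). The shortest path runs up from emp13 to emp7 and back down to emp9: 3 + 2 = 5 links.

5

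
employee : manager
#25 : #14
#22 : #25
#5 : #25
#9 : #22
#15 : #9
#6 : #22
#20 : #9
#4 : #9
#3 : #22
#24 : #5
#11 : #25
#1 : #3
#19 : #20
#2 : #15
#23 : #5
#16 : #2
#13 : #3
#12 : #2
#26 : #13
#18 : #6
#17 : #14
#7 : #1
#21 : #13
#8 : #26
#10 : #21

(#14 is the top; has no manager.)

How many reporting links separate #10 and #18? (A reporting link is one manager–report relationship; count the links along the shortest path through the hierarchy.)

#10 is 4 levels below #22, and #18 is 2 levels below #22 (their lowest common manager). The shortest path runs up from #10 to #22 and back down to #18: 4 + 2 = 6 links.

6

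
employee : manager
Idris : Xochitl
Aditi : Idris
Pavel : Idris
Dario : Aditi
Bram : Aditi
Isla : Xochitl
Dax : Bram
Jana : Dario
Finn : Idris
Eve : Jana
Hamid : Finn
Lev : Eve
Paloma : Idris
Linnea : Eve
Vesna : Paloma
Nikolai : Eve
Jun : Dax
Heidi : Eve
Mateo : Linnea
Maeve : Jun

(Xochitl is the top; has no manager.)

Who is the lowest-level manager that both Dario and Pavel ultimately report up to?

Idris

Dario's chain of managers is Aditi, Idris, Xochitl. Pavel's chain of managers is Idris, Xochitl. The first manager that appears in both chains is Idris.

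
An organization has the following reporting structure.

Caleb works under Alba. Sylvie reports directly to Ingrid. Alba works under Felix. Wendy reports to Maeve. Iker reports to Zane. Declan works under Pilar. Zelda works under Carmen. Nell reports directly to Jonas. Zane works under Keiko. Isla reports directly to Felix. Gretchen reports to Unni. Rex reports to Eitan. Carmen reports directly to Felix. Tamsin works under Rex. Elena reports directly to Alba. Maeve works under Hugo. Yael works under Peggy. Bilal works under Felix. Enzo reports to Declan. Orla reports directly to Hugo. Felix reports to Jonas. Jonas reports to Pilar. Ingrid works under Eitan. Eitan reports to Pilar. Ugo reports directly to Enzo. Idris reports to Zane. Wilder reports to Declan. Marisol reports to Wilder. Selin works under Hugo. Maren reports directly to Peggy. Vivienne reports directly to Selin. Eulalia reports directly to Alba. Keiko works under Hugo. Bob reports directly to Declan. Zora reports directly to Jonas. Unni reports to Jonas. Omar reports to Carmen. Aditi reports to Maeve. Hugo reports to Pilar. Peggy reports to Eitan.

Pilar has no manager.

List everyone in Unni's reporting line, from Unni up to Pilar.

Unni -> Jonas -> Pilar

Unni reports to Jonas. Jonas reports to Pilar. Pilar is at the top.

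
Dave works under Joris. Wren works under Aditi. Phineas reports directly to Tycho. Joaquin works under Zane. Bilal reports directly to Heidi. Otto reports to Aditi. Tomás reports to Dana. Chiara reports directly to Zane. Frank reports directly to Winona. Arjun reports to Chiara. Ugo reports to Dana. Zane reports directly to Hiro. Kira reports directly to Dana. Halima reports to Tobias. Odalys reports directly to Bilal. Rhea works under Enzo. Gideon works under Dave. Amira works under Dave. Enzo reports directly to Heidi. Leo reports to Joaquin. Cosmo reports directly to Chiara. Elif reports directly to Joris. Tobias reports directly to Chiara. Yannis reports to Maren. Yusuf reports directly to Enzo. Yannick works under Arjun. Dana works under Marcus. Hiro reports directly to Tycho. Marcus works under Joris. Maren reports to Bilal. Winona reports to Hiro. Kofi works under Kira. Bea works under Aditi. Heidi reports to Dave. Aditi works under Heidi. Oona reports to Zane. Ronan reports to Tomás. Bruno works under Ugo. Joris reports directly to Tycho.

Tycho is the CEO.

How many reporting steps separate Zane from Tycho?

2

Chain from Zane up to Tycho: Zane → Hiro → Tycho. That is 2 steps up, so Zane is 2 levels below Tycho.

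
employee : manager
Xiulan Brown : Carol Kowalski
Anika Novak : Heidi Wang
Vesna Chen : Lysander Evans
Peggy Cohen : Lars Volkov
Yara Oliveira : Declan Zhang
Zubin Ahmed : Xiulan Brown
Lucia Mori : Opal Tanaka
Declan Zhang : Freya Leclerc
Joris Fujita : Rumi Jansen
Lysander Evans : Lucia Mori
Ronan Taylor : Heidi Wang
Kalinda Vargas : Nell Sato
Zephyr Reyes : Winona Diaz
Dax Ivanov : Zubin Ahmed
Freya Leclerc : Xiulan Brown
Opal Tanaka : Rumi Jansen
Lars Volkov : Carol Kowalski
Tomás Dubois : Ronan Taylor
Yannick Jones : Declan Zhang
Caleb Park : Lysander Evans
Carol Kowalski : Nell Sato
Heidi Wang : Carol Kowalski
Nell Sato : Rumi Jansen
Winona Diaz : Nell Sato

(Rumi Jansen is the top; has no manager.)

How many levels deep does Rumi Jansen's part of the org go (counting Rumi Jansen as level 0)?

6

The longest chain under Rumi Jansen runs Rumi Jansen → Nell Sato → Carol Kowalski → Xiulan Brown → Freya Leclerc → Declan Zhang → Yannick Jones, which is 6 levels below Rumi Jansen.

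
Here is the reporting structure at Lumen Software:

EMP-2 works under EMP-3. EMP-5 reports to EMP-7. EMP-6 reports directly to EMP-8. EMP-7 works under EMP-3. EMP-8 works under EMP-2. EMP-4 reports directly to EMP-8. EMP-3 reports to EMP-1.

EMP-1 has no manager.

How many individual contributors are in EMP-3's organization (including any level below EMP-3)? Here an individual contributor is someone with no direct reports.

The people in EMP-3's organization with no one reporting to them are EMP-5, EMP-6, EMP-4. That is 3.

3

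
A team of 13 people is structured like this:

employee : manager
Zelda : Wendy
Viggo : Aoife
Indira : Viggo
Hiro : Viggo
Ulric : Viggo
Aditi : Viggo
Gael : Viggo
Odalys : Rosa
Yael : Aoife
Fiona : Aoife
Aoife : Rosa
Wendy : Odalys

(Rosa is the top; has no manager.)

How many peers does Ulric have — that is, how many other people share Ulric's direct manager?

Ulric reports to Viggo. Viggo's other direct reports are Hiro, Indira, Gael, Aditi — 4 peers.

4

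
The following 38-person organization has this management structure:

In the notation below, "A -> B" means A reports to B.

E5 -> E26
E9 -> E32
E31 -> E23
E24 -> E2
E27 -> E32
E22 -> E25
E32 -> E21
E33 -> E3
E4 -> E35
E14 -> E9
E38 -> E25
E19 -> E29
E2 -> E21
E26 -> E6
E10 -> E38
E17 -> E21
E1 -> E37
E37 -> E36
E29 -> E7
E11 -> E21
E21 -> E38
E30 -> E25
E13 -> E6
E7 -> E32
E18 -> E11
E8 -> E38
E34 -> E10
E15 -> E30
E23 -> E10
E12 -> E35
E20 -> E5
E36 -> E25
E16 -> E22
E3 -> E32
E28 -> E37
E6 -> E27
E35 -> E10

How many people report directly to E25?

E25 directly manages E22, E38, E36, E30. That is 4 direct reports.

4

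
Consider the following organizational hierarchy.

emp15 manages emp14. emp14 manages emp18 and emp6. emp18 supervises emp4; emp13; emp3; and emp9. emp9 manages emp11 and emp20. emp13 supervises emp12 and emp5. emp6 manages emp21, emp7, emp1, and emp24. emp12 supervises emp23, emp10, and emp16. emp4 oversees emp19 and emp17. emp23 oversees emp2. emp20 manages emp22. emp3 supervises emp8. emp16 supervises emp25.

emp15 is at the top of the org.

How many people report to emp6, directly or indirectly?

emp6 directly manages emp7, emp24, emp1, emp21. emp7 has no reports. emp24 has no reports. emp1 has no reports. emp21 has no reports. So emp6's organization is 4 direct reports plus everyone under them: 1 + 1 + 1 + 1 = 4.

4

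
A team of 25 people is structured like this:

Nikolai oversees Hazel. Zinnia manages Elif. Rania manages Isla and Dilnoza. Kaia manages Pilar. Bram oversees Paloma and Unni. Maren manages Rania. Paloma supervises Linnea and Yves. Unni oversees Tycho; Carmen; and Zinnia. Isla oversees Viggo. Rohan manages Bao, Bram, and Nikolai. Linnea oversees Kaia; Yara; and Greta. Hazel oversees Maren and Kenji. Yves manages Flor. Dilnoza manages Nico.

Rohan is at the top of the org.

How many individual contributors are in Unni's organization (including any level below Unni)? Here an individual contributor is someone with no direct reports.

3

The people in Unni's organization with no one reporting to them are Tycho, Elif, Carmen. That is 3.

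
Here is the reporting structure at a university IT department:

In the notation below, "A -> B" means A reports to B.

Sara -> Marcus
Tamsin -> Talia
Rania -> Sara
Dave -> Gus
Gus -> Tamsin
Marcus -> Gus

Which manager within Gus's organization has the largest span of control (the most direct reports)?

Direct-report counts within Gus's organization: Gus has 2; Marcus has 1; Sara has 1. The largest is 2, held by Gus.

Gus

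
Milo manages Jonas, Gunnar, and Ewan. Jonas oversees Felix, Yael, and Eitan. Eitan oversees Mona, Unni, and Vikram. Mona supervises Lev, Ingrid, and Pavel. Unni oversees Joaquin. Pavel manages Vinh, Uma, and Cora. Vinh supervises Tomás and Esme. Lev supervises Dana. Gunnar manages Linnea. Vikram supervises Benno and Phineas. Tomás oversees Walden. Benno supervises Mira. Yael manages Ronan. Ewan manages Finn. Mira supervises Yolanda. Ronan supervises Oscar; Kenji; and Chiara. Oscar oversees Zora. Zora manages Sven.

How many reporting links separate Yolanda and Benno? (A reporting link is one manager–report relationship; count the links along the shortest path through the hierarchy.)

Yolanda is in Benno's organization: the chain from Yolanda up to Benno is Yolanda → Mira → Benno, which is 2 links.

2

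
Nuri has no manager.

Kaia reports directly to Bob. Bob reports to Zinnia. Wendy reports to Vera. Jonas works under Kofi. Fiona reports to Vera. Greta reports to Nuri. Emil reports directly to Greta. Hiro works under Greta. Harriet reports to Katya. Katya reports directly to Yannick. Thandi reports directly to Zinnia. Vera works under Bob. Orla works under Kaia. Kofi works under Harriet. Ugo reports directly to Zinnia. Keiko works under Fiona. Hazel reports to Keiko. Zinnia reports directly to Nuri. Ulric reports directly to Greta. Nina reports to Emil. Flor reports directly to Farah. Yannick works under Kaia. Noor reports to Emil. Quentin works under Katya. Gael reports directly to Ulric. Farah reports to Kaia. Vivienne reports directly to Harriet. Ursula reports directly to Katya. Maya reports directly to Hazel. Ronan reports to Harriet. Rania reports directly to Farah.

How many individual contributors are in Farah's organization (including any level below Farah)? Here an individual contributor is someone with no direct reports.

The people in Farah's organization with no one reporting to them are Flor, Rania. That is 2.

2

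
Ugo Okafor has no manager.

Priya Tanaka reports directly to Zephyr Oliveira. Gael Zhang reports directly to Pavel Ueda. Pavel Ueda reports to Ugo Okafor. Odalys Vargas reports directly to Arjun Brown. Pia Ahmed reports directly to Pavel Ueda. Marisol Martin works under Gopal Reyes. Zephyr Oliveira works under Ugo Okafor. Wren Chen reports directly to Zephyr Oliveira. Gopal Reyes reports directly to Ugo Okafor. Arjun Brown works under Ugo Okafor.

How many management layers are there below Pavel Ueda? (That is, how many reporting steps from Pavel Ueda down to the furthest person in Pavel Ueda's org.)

The longest chain under Pavel Ueda runs Pavel Ueda → Gael Zhang, which is 1 level below Pavel Ueda.

1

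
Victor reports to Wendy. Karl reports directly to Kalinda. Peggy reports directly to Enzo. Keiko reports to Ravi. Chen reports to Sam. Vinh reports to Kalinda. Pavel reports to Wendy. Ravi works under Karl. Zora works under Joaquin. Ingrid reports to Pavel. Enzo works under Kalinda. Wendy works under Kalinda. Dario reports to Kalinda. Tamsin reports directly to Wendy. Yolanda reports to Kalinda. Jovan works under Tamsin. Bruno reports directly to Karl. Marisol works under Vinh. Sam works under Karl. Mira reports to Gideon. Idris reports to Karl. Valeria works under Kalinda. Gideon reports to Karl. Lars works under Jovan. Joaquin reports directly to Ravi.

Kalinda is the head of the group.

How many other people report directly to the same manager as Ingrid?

Ingrid reports to Pavel, and Pavel has no other direct reports. Ingrid has 0 peers.

0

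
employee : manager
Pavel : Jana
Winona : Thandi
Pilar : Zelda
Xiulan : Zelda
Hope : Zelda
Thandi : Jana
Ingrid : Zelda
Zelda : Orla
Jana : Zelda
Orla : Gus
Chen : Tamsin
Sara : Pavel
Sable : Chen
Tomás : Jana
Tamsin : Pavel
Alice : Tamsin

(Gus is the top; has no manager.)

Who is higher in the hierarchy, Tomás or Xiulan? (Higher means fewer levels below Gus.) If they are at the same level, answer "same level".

Xiulan

Tomás is 4 levels below Gus; Xiulan is 3. Xiulan is higher.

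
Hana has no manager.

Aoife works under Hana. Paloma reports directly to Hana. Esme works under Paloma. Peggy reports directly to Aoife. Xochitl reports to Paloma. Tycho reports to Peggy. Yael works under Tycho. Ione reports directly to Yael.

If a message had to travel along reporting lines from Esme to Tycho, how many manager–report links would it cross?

Esme is 2 levels below Hana, and Tycho is 3 levels below Hana (their lowest common manager). The shortest path runs up from Esme to Hana and back down to Tycho: 2 + 3 = 5 links.

5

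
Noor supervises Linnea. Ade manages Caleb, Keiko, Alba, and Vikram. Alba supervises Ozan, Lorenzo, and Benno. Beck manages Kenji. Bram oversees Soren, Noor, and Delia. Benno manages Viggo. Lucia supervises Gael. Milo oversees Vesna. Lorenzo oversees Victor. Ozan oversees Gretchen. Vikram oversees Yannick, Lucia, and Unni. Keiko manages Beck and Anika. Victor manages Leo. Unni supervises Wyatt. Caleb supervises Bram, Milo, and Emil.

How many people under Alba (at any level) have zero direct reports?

The people in Alba's organization with no one reporting to them are Viggo, Leo, Gretchen. That is 3.

3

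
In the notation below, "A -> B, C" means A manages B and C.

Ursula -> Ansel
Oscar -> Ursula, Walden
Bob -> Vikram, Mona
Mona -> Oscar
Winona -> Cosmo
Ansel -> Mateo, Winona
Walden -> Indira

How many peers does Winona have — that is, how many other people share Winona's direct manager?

Winona reports to Ansel. Ansel's other direct reports are Mateo — 1 peer.

1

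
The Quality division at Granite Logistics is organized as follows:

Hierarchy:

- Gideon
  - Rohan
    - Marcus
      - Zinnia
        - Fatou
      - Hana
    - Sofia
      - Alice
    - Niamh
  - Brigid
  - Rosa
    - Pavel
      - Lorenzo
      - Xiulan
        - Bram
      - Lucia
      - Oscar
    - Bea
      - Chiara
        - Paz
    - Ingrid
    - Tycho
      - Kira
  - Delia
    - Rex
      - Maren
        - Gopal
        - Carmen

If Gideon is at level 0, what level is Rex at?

Chain from Rex up to Gideon: Rex → Delia → Gideon. That is 2 steps up, so Rex is 2 levels below Gideon.

2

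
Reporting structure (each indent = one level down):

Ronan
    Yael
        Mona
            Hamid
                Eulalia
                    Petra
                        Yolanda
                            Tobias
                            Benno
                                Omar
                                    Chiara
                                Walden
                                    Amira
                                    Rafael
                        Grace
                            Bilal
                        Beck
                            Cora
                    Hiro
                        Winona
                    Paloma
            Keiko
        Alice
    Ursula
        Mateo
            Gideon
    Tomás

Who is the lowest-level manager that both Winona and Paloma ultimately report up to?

Winona's chain of managers is Hiro, Eulalia, Hamid, Mona, Yael, Ronan. Paloma's chain of managers is Eulalia, Hamid, Mona, Yael, Ronan. The first manager that appears in both chains is Eulalia.

Eulalia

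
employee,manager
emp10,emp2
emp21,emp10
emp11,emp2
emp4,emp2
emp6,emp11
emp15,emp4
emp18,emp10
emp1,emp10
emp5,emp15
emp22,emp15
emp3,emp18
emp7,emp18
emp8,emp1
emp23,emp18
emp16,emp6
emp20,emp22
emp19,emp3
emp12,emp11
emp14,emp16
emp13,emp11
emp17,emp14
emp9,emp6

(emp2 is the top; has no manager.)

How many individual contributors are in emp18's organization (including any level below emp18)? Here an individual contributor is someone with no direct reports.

The people in emp18's organization with no one reporting to them are emp23, emp7, emp19. That is 3.

3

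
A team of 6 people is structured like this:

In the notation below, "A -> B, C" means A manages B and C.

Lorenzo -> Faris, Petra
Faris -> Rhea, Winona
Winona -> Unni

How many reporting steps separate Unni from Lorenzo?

3

Chain from Unni up to Lorenzo: Unni → Winona → Faris → Lorenzo. That is 3 steps up, so Unni is 3 levels below Lorenzo.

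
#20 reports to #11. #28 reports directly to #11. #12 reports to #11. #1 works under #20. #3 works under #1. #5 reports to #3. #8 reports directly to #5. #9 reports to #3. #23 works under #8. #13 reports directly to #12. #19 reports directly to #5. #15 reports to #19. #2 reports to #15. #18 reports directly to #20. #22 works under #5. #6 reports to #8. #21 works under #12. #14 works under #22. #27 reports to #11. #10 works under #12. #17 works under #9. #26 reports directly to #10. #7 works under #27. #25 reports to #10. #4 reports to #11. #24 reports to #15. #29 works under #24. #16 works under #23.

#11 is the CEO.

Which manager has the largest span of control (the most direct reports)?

#11

Direct-report counts: #11 has 5; #27 has 1; #12 has 3; #10 has 2; #20 has 2; #1 has 1; #3 has 2; #9 has 1; #5 has 3; #22 has 1; #19 has 1; #15 has 2; #24 has 1; #8 has 2; #23 has 1. The largest is 5, held by #11.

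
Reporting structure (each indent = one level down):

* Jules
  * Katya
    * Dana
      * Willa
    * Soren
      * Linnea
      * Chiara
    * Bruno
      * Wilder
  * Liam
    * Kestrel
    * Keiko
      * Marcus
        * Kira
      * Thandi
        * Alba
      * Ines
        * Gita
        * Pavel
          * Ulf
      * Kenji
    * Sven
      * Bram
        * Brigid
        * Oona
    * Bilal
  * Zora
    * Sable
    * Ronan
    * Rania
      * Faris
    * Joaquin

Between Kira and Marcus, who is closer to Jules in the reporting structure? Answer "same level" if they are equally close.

Marcus

Kira is 4 levels below Jules; Marcus is 3. Marcus is higher.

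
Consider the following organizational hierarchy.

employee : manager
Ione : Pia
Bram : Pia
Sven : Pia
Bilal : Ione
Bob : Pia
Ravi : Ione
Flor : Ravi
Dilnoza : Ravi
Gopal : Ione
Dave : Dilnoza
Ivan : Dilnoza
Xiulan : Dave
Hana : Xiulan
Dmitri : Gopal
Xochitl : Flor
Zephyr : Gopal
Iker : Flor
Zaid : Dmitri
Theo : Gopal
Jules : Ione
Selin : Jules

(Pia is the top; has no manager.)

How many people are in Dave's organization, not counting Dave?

2

Dave directly manages Xiulan. Under Xiulan: Hana (1). That's 2 in total.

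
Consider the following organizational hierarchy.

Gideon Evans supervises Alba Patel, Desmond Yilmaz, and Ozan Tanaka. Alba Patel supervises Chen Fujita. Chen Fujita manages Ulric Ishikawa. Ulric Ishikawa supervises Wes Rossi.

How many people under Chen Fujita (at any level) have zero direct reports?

1

The only person in Chen Fujita's organization with no one reporting to them is Wes Rossi. That is 1.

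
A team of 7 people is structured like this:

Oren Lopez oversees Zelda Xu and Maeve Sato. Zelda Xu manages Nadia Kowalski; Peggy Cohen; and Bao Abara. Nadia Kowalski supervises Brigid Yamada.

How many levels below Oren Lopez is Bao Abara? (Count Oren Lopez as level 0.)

2

Chain from Bao Abara up to Oren Lopez: Bao Abara → Zelda Xu → Oren Lopez. That is 2 steps up, so Bao Abara is 2 levels below Oren Lopez.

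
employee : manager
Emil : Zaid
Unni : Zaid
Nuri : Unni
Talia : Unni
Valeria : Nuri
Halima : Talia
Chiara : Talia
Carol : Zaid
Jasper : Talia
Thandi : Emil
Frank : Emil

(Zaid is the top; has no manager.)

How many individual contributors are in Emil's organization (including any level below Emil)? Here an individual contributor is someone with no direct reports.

2

The people in Emil's organization with no one reporting to them are Frank, Thandi. That is 2.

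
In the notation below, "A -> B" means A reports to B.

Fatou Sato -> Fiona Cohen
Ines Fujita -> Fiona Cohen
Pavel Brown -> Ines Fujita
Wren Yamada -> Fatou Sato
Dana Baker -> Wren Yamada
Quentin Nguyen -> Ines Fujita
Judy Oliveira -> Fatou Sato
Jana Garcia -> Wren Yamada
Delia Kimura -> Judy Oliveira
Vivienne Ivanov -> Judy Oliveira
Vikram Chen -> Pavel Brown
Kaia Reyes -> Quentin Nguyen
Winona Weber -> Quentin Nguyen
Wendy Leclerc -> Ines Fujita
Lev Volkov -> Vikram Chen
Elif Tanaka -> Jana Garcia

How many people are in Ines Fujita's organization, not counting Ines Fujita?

7

Ines Fujita directly manages Pavel Brown, Quentin Nguyen, Wendy Leclerc. Under Pavel Brown: Vikram Chen, Lev Volkov (2). Under Quentin Nguyen: Winona Weber, Kaia Reyes (2). Wendy Leclerc has no reports. So Ines Fujita's organization is 3 direct reports plus everyone under them: 3 + 3 + 1 = 7.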